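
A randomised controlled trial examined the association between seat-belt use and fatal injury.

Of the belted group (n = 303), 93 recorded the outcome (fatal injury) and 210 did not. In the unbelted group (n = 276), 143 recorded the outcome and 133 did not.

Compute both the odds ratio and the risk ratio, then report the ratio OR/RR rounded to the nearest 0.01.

0.70

From the description: a = 93, b = 210, c = 143, d = 133.
OR = (93·133)/(210·143) = 12369/30030 = 0.41189
Risk in exposed = 93/303 = 0.30693; risk in unexposed = 143/276 = 0.51812; RR = 0.59240
OR/RR = 0.41189 / 0.59240 = 0.69529
The outcome is not rare, so the OR lies further from 1 than the RR.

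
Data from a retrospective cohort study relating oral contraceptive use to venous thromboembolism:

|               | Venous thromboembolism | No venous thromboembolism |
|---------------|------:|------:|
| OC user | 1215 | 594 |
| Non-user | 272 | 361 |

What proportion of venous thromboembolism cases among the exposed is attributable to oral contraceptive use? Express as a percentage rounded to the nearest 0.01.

36.02

Cells: a = 1215, b = 594, c = 272, d = 361.
Risk in exposed = 1215/1809 = 0.67164; risk in unexposed = 272/633 = 0.42970.
RR = 0.67164/0.42970 = 1.56305
AR% = (RR − 1)/RR × 100 = (1.56305 − 1)/1.56305 × 100 = 36.0225%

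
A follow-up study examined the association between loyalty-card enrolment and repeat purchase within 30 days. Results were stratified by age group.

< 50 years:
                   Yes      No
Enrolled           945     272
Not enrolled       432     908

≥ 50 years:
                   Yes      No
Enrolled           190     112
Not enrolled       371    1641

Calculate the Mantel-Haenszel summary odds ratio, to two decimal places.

OR_MH = Σ(aᵢdᵢ/nᵢ) / Σ(bᵢcᵢ/nᵢ), where nᵢ is the stratum total.
Stratum 1 (< 50 years): n = 2557; a·d/n = 945·908/2557 = 335.5729; b·c/n = 272·432/2557 = 45.9539
Stratum 2 (≥ 50 years): n = 2314; a·d/n = 190·1641/2314 = 134.7407; b·c/n = 112·371/2314 = 17.9568
OR_MH = (335.5729 + 134.7407) / (45.9539 + 17.9568) = 470.3136 / 63.9106 = 7.35893

7.36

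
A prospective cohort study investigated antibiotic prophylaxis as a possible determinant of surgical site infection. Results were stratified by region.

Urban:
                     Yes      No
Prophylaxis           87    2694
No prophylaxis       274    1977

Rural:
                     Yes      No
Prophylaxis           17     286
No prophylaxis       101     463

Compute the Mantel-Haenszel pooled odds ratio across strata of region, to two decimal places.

OR_MH = Σ(aᵢdᵢ/nᵢ) / Σ(bᵢcᵢ/nᵢ), where nᵢ is the stratum total.
Stratum 1 (Urban): n = 5032; a·d/n = 87·1977/5032 = 34.1810; b·c/n = 2694·274/5032 = 146.6924
Stratum 2 (Rural): n = 867; a·d/n = 17·463/867 = 9.0784; b·c/n = 286·101/867 = 33.3172
OR_MH = (34.1810 + 9.0784) / (146.6924 + 33.3172) = 43.2595 / 180.0096 = 0.24032

0.24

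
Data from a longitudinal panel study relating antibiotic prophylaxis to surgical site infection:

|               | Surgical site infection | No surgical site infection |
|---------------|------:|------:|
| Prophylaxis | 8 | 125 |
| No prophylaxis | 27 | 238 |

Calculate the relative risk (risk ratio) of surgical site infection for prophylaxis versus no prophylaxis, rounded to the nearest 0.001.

Cells: a = 8, b = 125, c = 27, d = 238.
Risk in exposed = 8/133 = 0.06015; risk in unexposed = 27/265 = 0.10189.
RR = 0.06015 / 0.10189 = 0.59036
The risk is 41% lower among the exposed than among the unexposed.

0.590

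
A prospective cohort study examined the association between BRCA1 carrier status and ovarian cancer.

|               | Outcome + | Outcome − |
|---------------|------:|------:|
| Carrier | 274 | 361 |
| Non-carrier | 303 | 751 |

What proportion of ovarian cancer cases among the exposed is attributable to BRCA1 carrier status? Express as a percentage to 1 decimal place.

33.4

Cells: a = 274, b = 361, c = 303, d = 751.
Risk in exposed = 274/635 = 0.43150; risk in unexposed = 303/1054 = 0.28748.
RR = 0.43150/0.28748 = 1.50098
AR% = (RR − 1)/RR × 100 = (1.50098 − 1)/1.50098 × 100 = 33.3768%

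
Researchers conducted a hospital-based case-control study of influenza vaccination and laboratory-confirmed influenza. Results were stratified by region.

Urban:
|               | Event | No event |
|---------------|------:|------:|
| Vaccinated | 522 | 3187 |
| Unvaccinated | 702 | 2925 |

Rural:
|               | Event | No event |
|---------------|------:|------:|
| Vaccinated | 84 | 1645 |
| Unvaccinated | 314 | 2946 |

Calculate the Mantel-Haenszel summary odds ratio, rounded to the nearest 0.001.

0.631

OR_MH = Σ(aᵢdᵢ/nᵢ) / Σ(bᵢcᵢ/nᵢ), where nᵢ is the stratum total.
Stratum 1 (Urban): n = 7336; a·d/n = 522·2925/7336 = 208.1311; b·c/n = 3187·702/7336 = 304.9719
Stratum 2 (Rural): n = 4989; a·d/n = 84·2946/4989 = 49.6019; b·c/n = 1645·314/4989 = 103.5338
OR_MH = (208.1311 + 49.6019) / (304.9719 + 103.5338) = 257.7331 / 408.5057 = 0.63092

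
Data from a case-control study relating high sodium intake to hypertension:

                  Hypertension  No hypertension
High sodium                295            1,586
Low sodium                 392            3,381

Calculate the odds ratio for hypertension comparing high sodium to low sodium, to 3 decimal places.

1.604

Cells: a = 295, b = 1586, c = 392, d = 3381.
OR = (a·d)/(b·c) = (295 × 3381) / (1586 × 392) = 997395 / 621712 = 1.60427
The odds of hypertension are about 1.60 times as high in the high sodium group.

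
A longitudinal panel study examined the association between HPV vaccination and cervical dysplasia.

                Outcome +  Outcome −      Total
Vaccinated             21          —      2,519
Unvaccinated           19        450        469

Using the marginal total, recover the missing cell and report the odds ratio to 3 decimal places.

0.199

The missing cell is in the exposed row: 2519 − 21 = 2498.
So a = 21, b = 2498, c = 19, d = 450.
OR = (a·d)/(b·c) = (21 × 450) / (2498 × 19) = 9450 / 47462 = 0.19911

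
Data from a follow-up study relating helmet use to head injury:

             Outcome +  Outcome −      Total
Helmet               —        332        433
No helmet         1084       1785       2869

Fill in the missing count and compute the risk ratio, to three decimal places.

0.617

The missing cell is in the exposed row: 433 − 332 = 101.
So a = 101, b = 332, c = 1084, d = 1785.
RR = [a/(a+b)] / [c/(c+d)] = (101/433) / (1084/2869) = 0.23326/0.37783 = 0.61735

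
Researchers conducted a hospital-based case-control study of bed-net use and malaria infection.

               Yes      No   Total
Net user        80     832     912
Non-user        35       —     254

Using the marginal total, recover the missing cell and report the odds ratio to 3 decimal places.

The missing cell is in the unexposed row: 254 − 35 = 219.
So a = 80, b = 832, c = 35, d = 219.
OR = (a·d)/(b·c) = (80 × 219) / (832 × 35) = 17520 / 29120 = 0.60165

0.602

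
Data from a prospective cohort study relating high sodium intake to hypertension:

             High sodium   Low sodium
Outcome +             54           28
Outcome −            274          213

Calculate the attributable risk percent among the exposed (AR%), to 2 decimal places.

Reading the table with exposure as columns: a = 54 (High sodium, case), b = 274 (High sodium, non-case), c = 28 (Low sodium, case), d = 213.
Risk in exposed = 54/328 = 0.16463; risk in unexposed = 28/241 = 0.11618.
RR = 0.16463/0.11618 = 1.41703
AR% = (RR − 1)/RR × 100 = (1.41703 − 1)/1.41703 × 100 = 29.4298%

29.43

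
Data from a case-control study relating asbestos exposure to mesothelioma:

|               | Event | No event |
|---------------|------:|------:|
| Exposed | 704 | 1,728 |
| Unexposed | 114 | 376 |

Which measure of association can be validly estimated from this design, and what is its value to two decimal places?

Cells: a = 704, b = 1728, c = 114, d = 376.
This is a case-control study: participants were sampled on outcome status, so risks in the source population cannot be estimated directly — relative risk is not valid here. The odds ratio is the appropriate measure.
OR = (a·d)/(b·c) = (704 × 376) / (1728 × 114) = 264704 / 196992 = 1.34373

1.34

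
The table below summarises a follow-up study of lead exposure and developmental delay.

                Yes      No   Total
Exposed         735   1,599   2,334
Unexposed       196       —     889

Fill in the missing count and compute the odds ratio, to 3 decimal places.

The missing cell is in the unexposed row: 889 − 196 = 693.
So a = 735, b = 1599, c = 196, d = 693.
OR = (a·d)/(b·c) = (735 × 693) / (1599 × 196) = 509355 / 313404 = 1.62523

1.625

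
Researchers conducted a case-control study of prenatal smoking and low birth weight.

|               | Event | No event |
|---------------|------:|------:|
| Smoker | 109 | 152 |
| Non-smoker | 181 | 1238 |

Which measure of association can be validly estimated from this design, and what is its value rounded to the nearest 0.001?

Cells: a = 109, b = 152, c = 181, d = 1238.
This is a case-control study: participants were sampled on outcome status, so risks in the source population cannot be estimated directly — relative risk is not valid here. The odds ratio is the appropriate measure.
OR = (a·d)/(b·c) = (109 × 1238) / (152 × 181) = 134942 / 27512 = 4.90484

4.905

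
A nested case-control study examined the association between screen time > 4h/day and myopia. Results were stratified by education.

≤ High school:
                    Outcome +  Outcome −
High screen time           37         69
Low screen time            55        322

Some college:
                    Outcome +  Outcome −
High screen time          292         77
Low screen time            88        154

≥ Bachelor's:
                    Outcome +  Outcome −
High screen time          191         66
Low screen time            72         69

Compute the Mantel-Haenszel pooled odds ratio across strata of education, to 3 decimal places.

4.253

OR_MH = Σ(aᵢdᵢ/nᵢ) / Σ(bᵢcᵢ/nᵢ), where nᵢ is the stratum total.
Stratum 1 (≤ High school): n = 483; a·d/n = 37·322/483 = 24.6667; b·c/n = 69·55/483 = 7.8571
Stratum 2 (Some college): n = 611; a·d/n = 292·154/611 = 73.5974; b·c/n = 77·88/611 = 11.0900
Stratum 3 (≥ Bachelor's): n = 398; a·d/n = 191·69/398 = 33.1131; b·c/n = 66·72/398 = 11.9397
OR_MH = (24.6667 + 73.5974 + 33.1131) / (7.8571 + 11.0900 + 11.9397) = 131.3771 / 30.8869 = 4.25350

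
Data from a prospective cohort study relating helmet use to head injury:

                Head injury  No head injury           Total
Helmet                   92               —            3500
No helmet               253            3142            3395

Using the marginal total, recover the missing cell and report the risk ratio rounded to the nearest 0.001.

The missing cell is in the exposed row: 3500 − 92 = 3408.
So a = 92, b = 3408, c = 253, d = 3142.
RR = [a/(a+b)] / [c/(c+d)] = (92/3500) / (253/3395) = 0.02629/0.07452 = 0.35273

0.353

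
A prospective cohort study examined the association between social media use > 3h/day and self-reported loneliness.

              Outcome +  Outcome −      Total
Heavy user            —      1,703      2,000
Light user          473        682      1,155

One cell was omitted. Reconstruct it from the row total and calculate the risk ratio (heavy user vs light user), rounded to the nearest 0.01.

0.36

The missing cell is in the exposed row: 2000 − 1703 = 297.
So a = 297, b = 1703, c = 473, d = 682.
RR = [a/(a+b)] / [c/(c+d)] = (297/2000) / (473/1155) = 0.14850/0.40952 = 0.36262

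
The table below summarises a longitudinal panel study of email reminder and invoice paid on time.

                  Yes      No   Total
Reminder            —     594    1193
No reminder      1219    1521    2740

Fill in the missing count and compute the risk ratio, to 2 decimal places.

The missing cell is in the exposed row: 1193 − 594 = 599.
So a = 599, b = 594, c = 1219, d = 1521.
RR = [a/(a+b)] / [c/(c+d)] = (599/1193) / (1219/2740) = 0.50210/0.44489 = 1.12858

1.13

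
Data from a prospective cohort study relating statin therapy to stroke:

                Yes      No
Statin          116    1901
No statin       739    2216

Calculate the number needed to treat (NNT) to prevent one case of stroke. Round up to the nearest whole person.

Risk in treated group = 116/2017 = 0.05751; risk in control = 739/2955 = 0.25008.
Absolute risk reduction = 0.25008 − 0.05751 = 0.19257
NNT = 1 / ARR = 1 / 0.19257 = 5.193 → round up → 6

6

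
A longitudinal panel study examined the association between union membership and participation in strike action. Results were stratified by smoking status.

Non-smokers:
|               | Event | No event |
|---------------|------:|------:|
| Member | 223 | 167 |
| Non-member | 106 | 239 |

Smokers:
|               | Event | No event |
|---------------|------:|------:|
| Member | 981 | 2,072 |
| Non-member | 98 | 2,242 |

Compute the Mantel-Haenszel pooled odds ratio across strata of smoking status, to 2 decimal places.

7.78

OR_MH = Σ(aᵢdᵢ/nᵢ) / Σ(bᵢcᵢ/nᵢ), where nᵢ is the stratum total.
Stratum 1 (Non-smokers): n = 735; a·d/n = 223·239/735 = 72.5129; b·c/n = 167·106/735 = 24.0844
Stratum 2 (Smokers): n = 5393; a·d/n = 981·2242/5393 = 407.8253; b·c/n = 2072·98/5393 = 37.6518
OR_MH = (72.5129 + 407.8253) / (24.0844 + 37.6518) = 480.3383 / 61.7361 = 7.78051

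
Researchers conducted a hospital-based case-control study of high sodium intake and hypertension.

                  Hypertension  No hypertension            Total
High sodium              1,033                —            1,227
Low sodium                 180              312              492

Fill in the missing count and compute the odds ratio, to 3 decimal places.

The missing cell is in the exposed row: 1227 − 1033 = 194.
So a = 1033, b = 194, c = 180, d = 312.
OR = (a·d)/(b·c) = (1033 × 312) / (194 × 180) = 322296 / 34920 = 9.22955

9.230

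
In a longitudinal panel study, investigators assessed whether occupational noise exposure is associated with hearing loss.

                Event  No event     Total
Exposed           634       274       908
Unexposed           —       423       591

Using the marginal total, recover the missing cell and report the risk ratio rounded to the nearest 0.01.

2.46

The missing cell is in the unexposed row: 591 − 423 = 168.
So a = 634, b = 274, c = 168, d = 423.
RR = [a/(a+b)] / [c/(c+d)] = (634/908) / (168/591) = 0.69824/0.28426 = 2.45630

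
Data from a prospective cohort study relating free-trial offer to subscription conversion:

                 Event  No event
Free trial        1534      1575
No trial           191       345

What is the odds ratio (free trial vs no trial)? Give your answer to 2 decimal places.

1.76

Cells: a = 1534, b = 1575, c = 191, d = 345.
OR = (a·d)/(b·c) = (1534 × 345) / (1575 × 191) = 529230 / 300825 = 1.75926
The odds of subscription conversion are about 1.76 times as high in the free trial group.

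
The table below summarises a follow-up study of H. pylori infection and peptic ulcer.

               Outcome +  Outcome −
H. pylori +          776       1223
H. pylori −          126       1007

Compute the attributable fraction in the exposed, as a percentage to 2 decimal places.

71.35

Cells: a = 776, b = 1223, c = 126, d = 1007.
Risk in exposed = 776/1999 = 0.38819; risk in unexposed = 126/1133 = 0.11121.
RR = 0.38819/0.11121 = 3.49067
AR% = (RR − 1)/RR × 100 = (3.49067 − 1)/3.49067 × 100 = 71.3522%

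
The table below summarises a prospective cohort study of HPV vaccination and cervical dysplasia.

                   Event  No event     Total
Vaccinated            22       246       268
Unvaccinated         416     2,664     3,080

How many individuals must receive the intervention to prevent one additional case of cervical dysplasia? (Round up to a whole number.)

19

Risk in treated group = 22/268 = 0.08209; risk in control = 416/3080 = 0.13506.
Absolute risk reduction = 0.13506 − 0.08209 = 0.05298
NNT = 1 / ARR = 1 / 0.05298 = 18.877 → round up → 19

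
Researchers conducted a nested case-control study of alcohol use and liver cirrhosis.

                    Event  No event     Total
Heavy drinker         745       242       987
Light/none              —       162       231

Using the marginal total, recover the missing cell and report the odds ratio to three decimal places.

The missing cell is in the unexposed row: 231 − 162 = 69.
So a = 745, b = 242, c = 69, d = 162.
OR = (a·d)/(b·c) = (745 × 162) / (242 × 69) = 120690 / 16698 = 7.22781

7.228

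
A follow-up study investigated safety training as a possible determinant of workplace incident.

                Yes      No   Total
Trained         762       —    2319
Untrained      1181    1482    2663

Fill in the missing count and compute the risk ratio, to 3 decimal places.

0.741

The missing cell is in the exposed row: 2319 − 762 = 1557.
So a = 762, b = 1557, c = 1181, d = 1482.
RR = [a/(a+b)] / [c/(c+d)] = (762/2319) / (1181/2663) = 0.32859/0.44348 = 0.74093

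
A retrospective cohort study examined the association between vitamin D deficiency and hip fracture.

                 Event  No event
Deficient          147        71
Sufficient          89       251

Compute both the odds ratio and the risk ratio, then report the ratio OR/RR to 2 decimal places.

Cells: a = 147, b = 71, c = 89, d = 251.
OR = (147·251)/(71·89) = 36897/6319 = 5.83906
Risk in exposed = 147/218 = 0.67431; risk in unexposed = 89/340 = 0.26176; RR = 2.57602
OR/RR = 5.83906 / 2.57602 = 2.26669
The outcome is not rare, so the OR lies further from 1 than the RR.

2.27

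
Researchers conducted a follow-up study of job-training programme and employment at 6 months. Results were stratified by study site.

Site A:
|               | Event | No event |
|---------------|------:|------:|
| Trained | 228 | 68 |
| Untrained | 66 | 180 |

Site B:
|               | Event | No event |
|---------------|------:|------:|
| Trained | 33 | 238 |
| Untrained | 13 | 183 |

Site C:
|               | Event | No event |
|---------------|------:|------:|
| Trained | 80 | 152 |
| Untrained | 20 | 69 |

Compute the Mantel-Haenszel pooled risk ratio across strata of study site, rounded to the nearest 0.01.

RR_MH = Σ(aᵢ·n₀ᵢ/nᵢ) / Σ(cᵢ·n₁ᵢ/nᵢ), with n₁ᵢ = aᵢ+bᵢ (exposed), n₀ᵢ = cᵢ+dᵢ (unexposed), nᵢ = n₁ᵢ+n₀ᵢ.
Stratum 1 (Site A): n₁ = 296, n₀ = 246, n = 542; a·n₀/n = 228·246/542 = 103.4834; c·n₁/n = 66·296/542 = 36.0443
Stratum 2 (Site B): n₁ = 271, n₀ = 196, n = 467; a·n₀/n = 33·196/467 = 13.8501; c·n₁/n = 13·271/467 = 7.5439
Stratum 3 (Site C): n₁ = 232, n₀ = 89, n = 321; a·n₀/n = 80·89/321 = 22.1807; c·n₁/n = 20·232/321 = 14.4548
RR_MH = (103.4834 + 13.8501 + 22.1807) / (36.0443 + 7.5439 + 14.4548) = 139.5142 / 58.0430 = 2.40363

2.40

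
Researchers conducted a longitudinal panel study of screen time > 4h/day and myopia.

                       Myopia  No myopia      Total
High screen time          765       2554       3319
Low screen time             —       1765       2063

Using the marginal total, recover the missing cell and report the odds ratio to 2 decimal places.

1.77

The missing cell is in the unexposed row: 2063 − 1765 = 298.
So a = 765, b = 2554, c = 298, d = 1765.
OR = (a·d)/(b·c) = (765 × 1765) / (2554 × 298) = 1350225 / 761092 = 1.77406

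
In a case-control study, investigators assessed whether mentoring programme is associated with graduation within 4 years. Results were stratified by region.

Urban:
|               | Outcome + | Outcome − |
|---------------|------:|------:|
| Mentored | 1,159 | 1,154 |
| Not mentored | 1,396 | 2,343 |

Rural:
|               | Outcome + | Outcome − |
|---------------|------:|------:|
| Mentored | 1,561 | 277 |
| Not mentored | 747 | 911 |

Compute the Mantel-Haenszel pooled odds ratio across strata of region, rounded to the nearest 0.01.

OR_MH = Σ(aᵢdᵢ/nᵢ) / Σ(bᵢcᵢ/nᵢ), where nᵢ is the stratum total.
Stratum 1 (Urban): n = 6052; a·d/n = 1159·2343/6052 = 448.7008; b·c/n = 1154·1396/6052 = 266.1904
Stratum 2 (Rural): n = 3496; a·d/n = 1561·911/3496 = 406.7709; b·c/n = 277·747/3496 = 59.1874
OR_MH = (448.7008 + 406.7709) / (266.1904 + 59.1874) = 855.4716 / 325.3777 = 2.62916

2.63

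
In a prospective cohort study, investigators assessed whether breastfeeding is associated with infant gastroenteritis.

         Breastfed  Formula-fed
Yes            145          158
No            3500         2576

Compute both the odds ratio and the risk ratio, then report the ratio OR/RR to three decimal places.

Reading the table with exposure as columns: a = 145 (Breastfed, case), b = 3500 (Breastfed, non-case), c = 158 (Formula-fed, case), d = 2576.
OR = (145·2576)/(3500·158) = 373520/553000 = 0.67544
Risk in exposed = 145/3645 = 0.03978; risk in unexposed = 158/2734 = 0.05779; RR = 0.68835
OR/RR = 0.67544 / 0.68835 = 0.98124
The outcome is rare in both groups, so OR ≈ RR (ratio near 1).

0.981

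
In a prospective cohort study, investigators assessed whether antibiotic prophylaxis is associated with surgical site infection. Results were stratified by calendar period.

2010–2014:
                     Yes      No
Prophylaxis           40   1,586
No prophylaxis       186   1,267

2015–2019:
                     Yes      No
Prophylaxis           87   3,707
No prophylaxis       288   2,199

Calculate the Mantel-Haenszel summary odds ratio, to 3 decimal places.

OR_MH = Σ(aᵢdᵢ/nᵢ) / Σ(bᵢcᵢ/nᵢ), where nᵢ is the stratum total.
Stratum 1 (2010–2014): n = 3079; a·d/n = 40·1267/3079 = 16.4599; b·c/n = 1586·186/3079 = 95.8090
Stratum 2 (2015–2019): n = 6281; a·d/n = 87·2199/6281 = 30.4590; b·c/n = 3707·288/6281 = 169.9755
OR_MH = (16.4599 + 30.4590) / (95.8090 + 169.9755) = 46.9189 / 265.7845 = 0.17653

0.177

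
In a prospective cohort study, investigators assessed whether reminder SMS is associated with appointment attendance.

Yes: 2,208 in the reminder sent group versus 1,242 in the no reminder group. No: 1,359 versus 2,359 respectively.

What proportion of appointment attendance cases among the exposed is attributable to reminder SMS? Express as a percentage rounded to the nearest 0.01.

From the description: a = 2208, b = 1359, c = 1242, d = 2359.
Risk in exposed = 2208/3567 = 0.61901; risk in unexposed = 1242/3601 = 0.34490.
RR = 0.61901/0.34490 = 1.79472
AR% = (RR − 1)/RR × 100 = (1.79472 − 1)/1.79472 × 100 = 44.2811%

44.28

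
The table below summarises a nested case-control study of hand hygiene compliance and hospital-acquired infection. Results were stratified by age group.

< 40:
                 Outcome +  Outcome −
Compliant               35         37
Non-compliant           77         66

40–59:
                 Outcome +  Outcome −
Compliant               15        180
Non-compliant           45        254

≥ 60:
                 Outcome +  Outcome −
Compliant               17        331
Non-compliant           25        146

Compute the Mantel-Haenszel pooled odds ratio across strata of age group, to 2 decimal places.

OR_MH = Σ(aᵢdᵢ/nᵢ) / Σ(bᵢcᵢ/nᵢ), where nᵢ is the stratum total.
Stratum 1 (< 40): n = 215; a·d/n = 35·66/215 = 10.7442; b·c/n = 37·77/215 = 13.2512
Stratum 2 (40–59): n = 494; a·d/n = 15·254/494 = 7.7126; b·c/n = 180·45/494 = 16.3968
Stratum 3 (≥ 60): n = 519; a·d/n = 17·146/519 = 4.7823; b·c/n = 331·25/519 = 15.9441
OR_MH = (10.7442 + 7.7126 + 4.7823) / (13.2512 + 16.3968 + 15.9441) = 23.2390 / 45.5920 = 0.50972

0.51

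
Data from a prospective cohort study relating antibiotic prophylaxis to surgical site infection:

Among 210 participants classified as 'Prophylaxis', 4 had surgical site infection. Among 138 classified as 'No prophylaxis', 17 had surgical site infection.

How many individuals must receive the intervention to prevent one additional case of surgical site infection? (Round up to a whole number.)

10

Risk in treated group = 4/210 = 0.01905; risk in control = 17/138 = 0.12319.
Absolute risk reduction = 0.12319 − 0.01905 = 0.10414
NNT = 1 / ARR = 1 / 0.10414 = 9.602 → round up → 10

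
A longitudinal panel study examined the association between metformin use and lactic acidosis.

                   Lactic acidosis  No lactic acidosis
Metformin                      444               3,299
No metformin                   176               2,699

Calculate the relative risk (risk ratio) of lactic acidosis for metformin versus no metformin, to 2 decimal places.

1.94

Cells: a = 444, b = 3299, c = 176, d = 2699.
Risk in exposed = 444/3743 = 0.11862; risk in unexposed = 176/2875 = 0.06122.
RR = 0.11862 / 0.06122 = 1.93771
The risk among the exposed is 1.94 times that among the unexposed.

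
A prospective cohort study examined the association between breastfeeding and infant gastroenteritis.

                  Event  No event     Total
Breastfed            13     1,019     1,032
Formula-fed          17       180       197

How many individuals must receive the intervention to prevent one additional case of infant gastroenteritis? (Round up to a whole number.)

14

Risk in treated group = 13/1032 = 0.01260; risk in control = 17/197 = 0.08629.
Absolute risk reduction = 0.08629 − 0.01260 = 0.07370
NNT = 1 / ARR = 1 / 0.07370 = 13.569 → round up → 14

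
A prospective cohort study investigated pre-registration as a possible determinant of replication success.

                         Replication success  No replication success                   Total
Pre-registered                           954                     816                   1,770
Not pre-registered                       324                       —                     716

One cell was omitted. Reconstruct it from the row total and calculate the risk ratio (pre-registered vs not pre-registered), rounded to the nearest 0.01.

1.19

The missing cell is in the unexposed row: 716 − 324 = 392.
So a = 954, b = 816, c = 324, d = 392.
RR = [a/(a+b)] / [c/(c+d)] = (954/1770) / (324/716) = 0.53898/0.45251 = 1.19109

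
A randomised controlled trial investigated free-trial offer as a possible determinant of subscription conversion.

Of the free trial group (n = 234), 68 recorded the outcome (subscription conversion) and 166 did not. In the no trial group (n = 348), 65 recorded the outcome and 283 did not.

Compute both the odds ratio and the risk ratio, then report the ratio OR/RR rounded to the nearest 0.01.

1.15

From the description: a = 68, b = 166, c = 65, d = 283.
OR = (68·283)/(166·65) = 19244/10790 = 1.78350
Risk in exposed = 68/234 = 0.29060; risk in unexposed = 65/348 = 0.18678; RR = 1.55582
OR/RR = 1.78350 / 1.55582 = 1.14634
The outcome is not rare, so the OR lies further from 1 than the RR.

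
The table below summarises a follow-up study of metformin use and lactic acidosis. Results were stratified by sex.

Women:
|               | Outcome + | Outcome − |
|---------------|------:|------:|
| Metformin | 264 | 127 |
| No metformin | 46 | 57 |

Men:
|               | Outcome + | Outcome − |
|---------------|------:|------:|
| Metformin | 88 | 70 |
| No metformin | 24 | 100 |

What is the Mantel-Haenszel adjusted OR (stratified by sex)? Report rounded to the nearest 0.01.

3.47

OR_MH = Σ(aᵢdᵢ/nᵢ) / Σ(bᵢcᵢ/nᵢ), where nᵢ is the stratum total.
Stratum 1 (Women): n = 494; a·d/n = 264·57/494 = 30.4615; b·c/n = 127·46/494 = 11.8259
Stratum 2 (Men): n = 282; a·d/n = 88·100/282 = 31.2057; b·c/n = 70·24/282 = 5.9574
OR_MH = (30.4615 + 31.2057) / (11.8259 + 5.9574) = 61.6672 / 17.7834 = 3.46769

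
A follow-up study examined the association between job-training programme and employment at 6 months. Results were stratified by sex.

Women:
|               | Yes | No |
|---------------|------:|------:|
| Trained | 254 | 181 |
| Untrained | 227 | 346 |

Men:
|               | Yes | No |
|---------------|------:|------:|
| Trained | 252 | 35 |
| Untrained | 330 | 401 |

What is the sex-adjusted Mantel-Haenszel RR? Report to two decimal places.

1.70

RR_MH = Σ(aᵢ·n₀ᵢ/nᵢ) / Σ(cᵢ·n₁ᵢ/nᵢ), with n₁ᵢ = aᵢ+bᵢ (exposed), n₀ᵢ = cᵢ+dᵢ (unexposed), nᵢ = n₁ᵢ+n₀ᵢ.
Stratum 1 (Women): n₁ = 435, n₀ = 573, n = 1008; a·n₀/n = 254·573/1008 = 144.3869; c·n₁/n = 227·435/1008 = 97.9613
Stratum 2 (Men): n₁ = 287, n₀ = 731, n = 1018; a·n₀/n = 252·731/1018 = 180.9548; c·n₁/n = 330·287/1018 = 93.0354
RR_MH = (144.3869 + 180.9548) / (97.9613 + 93.0354) = 325.3417 / 190.9967 = 1.70339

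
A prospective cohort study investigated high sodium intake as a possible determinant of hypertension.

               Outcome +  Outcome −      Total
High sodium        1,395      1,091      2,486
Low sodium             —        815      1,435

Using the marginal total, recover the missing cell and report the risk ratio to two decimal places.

1.30

The missing cell is in the unexposed row: 1435 − 815 = 620.
So a = 1395, b = 1091, c = 620, d = 815.
RR = [a/(a+b)] / [c/(c+d)] = (1395/2486) / (620/1435) = 0.56114/0.43206 = 1.29877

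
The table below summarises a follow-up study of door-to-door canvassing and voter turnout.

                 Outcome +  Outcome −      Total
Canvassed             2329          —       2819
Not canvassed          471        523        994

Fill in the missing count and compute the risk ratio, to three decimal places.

1.744

The missing cell is in the exposed row: 2819 − 2329 = 490.
So a = 2329, b = 490, c = 471, d = 523.
RR = [a/(a+b)] / [c/(c+d)] = (2329/2819) / (471/994) = 0.82618/0.47384 = 1.74357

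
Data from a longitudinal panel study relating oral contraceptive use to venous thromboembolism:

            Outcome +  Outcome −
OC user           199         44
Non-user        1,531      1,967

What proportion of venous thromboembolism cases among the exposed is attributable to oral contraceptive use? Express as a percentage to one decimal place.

46.6

Cells: a = 199, b = 44, c = 1531, d = 1967.
Risk in exposed = 199/243 = 0.81893; risk in unexposed = 1531/3498 = 0.43768.
RR = 0.81893/0.43768 = 1.87108
AR% = (RR − 1)/RR × 100 = (1.87108 − 1)/1.87108 × 100 = 46.5548%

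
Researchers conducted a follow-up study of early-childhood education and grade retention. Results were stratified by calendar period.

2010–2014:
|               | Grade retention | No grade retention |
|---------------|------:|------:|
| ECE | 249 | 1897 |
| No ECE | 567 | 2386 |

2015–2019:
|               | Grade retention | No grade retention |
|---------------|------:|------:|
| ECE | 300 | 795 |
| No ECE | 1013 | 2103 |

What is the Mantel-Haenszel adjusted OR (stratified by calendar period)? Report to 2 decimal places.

OR_MH = Σ(aᵢdᵢ/nᵢ) / Σ(bᵢcᵢ/nᵢ), where nᵢ is the stratum total.
Stratum 1 (2010–2014): n = 5099; a·d/n = 249·2386/5099 = 116.5158; b·c/n = 1897·567/5099 = 210.9431
Stratum 2 (2015–2019): n = 4211; a·d/n = 300·2103/4211 = 149.8219; b·c/n = 795·1013/4211 = 191.2455
OR_MH = (116.5158 + 149.8219) / (210.9431 + 191.2455) = 266.3377 / 402.1887 = 0.66222

0.66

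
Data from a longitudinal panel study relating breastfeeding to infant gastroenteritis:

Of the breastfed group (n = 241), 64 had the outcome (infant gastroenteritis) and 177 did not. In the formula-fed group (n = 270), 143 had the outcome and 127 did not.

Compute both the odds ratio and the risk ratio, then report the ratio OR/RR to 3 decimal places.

0.640

From the description: a = 64, b = 177, c = 143, d = 127.
OR = (64·127)/(177·143) = 8128/25311 = 0.32113
Risk in exposed = 64/241 = 0.26556; risk in unexposed = 143/270 = 0.52963; RR = 0.50141
OR/RR = 0.32113 / 0.50141 = 0.64045
The outcome is not rare, so the OR lies further from 1 than the RR.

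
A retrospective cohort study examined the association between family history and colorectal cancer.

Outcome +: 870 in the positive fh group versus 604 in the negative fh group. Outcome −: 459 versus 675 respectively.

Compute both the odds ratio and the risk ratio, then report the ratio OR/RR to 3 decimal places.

From the description: a = 870, b = 459, c = 604, d = 675.
OR = (870·675)/(459·604) = 587250/277236 = 2.11823
Risk in exposed = 870/1329 = 0.65463; risk in unexposed = 604/1279 = 0.47224; RR = 1.38621
OR/RR = 2.11823 / 1.38621 = 1.52808
The outcome is not rare, so the OR lies further from 1 than the RR.

1.528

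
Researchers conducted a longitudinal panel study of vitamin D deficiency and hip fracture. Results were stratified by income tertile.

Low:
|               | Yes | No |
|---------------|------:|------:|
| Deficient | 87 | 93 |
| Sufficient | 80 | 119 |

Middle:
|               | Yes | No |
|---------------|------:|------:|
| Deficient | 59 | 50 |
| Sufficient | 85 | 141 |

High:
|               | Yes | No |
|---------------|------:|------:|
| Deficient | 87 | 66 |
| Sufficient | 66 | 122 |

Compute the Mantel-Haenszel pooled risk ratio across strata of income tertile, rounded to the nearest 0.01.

RR_MH = Σ(aᵢ·n₀ᵢ/nᵢ) / Σ(cᵢ·n₁ᵢ/nᵢ), with n₁ᵢ = aᵢ+bᵢ (exposed), n₀ᵢ = cᵢ+dᵢ (unexposed), nᵢ = n₁ᵢ+n₀ᵢ.
Stratum 1 (Low): n₁ = 180, n₀ = 199, n = 379; a·n₀/n = 87·199/379 = 45.6807; c·n₁/n = 80·180/379 = 37.9947
Stratum 2 (Middle): n₁ = 109, n₀ = 226, n = 335; a·n₀/n = 59·226/335 = 39.8030; c·n₁/n = 85·109/335 = 27.6567
Stratum 3 (High): n₁ = 153, n₀ = 188, n = 341; a·n₀/n = 87·188/341 = 47.9648; c·n₁/n = 66·153/341 = 29.6129
RR_MH = (45.6807 + 39.8030 + 47.9648) / (37.9947 + 27.6567 + 29.6129) = 133.4485 / 95.2643 = 1.40082

1.40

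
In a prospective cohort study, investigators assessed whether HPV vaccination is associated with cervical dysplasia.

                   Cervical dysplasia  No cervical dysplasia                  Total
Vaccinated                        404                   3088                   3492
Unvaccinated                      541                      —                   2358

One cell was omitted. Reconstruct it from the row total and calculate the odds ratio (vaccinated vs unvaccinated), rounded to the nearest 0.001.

0.439

The missing cell is in the unexposed row: 2358 − 541 = 1817.
So a = 404, b = 3088, c = 541, d = 1817.
OR = (a·d)/(b·c) = (404 × 1817) / (3088 × 541) = 734068 / 1670608 = 0.43940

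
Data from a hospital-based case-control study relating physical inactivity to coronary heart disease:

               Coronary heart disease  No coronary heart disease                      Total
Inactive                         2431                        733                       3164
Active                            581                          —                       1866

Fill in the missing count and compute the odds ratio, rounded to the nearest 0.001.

The missing cell is in the unexposed row: 1866 − 581 = 1285.
So a = 2431, b = 733, c = 581, d = 1285.
OR = (a·d)/(b·c) = (2431 × 1285) / (733 × 581) = 3123835 / 425873 = 7.33513

7.335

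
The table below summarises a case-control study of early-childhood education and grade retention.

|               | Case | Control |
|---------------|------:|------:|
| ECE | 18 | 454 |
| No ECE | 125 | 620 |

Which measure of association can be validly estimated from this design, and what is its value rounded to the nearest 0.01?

Cells: a = 18, b = 454, c = 125, d = 620.
This is a case-control study: participants were sampled on outcome status, so risks in the source population cannot be estimated directly — relative risk is not valid here. The odds ratio is the appropriate measure.
OR = (a·d)/(b·c) = (18 × 620) / (454 × 125) = 11160 / 56750 = 0.19665

0.20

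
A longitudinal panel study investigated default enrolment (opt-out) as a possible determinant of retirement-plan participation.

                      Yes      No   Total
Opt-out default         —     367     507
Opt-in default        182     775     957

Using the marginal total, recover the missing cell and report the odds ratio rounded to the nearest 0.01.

1.62

The missing cell is in the exposed row: 507 − 367 = 140.
So a = 140, b = 367, c = 182, d = 775.
OR = (a·d)/(b·c) = (140 × 775) / (367 × 182) = 108500 / 66794 = 1.62440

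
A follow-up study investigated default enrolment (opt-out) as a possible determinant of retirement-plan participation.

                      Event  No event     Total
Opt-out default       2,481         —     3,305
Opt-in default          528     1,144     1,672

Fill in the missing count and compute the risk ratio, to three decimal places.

The missing cell is in the exposed row: 3305 − 2481 = 824.
So a = 2481, b = 824, c = 528, d = 1144.
RR = [a/(a+b)] / [c/(c+d)] = (2481/3305) / (528/1672) = 0.75068/0.31579 = 2.37716

2.377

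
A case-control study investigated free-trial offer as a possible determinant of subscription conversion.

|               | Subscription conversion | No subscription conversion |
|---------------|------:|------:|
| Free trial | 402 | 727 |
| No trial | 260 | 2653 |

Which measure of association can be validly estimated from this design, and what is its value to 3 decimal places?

5.642

Cells: a = 402, b = 727, c = 260, d = 2653.
This is a case-control study: participants were sampled on outcome status, so risks in the source population cannot be estimated directly — relative risk is not valid here. The odds ratio is the appropriate measure.
OR = (a·d)/(b·c) = (402 × 2653) / (727 × 260) = 1066506 / 189020 = 5.64229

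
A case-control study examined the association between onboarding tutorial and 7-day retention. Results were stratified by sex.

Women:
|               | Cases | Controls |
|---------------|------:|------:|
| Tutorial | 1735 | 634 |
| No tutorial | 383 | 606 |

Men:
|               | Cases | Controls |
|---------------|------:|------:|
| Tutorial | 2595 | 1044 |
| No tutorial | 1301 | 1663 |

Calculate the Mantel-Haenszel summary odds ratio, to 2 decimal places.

3.48

OR_MH = Σ(aᵢdᵢ/nᵢ) / Σ(bᵢcᵢ/nᵢ), where nᵢ is the stratum total.
Stratum 1 (Women): n = 3358; a·d/n = 1735·606/3358 = 313.1060; b·c/n = 634·383/3358 = 72.3115
Stratum 2 (Men): n = 6603; a·d/n = 2595·1663/6603 = 653.5643; b·c/n = 1044·1301/6603 = 205.7010
OR_MH = (313.1060 + 653.5643) / (72.3115 + 205.7010) = 966.6703 / 278.0125 = 3.47707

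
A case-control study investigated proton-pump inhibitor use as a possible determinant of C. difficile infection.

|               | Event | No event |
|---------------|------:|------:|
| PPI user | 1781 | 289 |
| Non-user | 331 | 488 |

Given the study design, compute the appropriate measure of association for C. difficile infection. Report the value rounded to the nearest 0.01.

9.09

Cells: a = 1781, b = 289, c = 331, d = 488.
This is a case-control study: participants were sampled on outcome status, so risks in the source population cannot be estimated directly — relative risk is not valid here. The odds ratio is the appropriate measure.
OR = (a·d)/(b·c) = (1781 × 488) / (289 × 331) = 869128 / 95659 = 9.08569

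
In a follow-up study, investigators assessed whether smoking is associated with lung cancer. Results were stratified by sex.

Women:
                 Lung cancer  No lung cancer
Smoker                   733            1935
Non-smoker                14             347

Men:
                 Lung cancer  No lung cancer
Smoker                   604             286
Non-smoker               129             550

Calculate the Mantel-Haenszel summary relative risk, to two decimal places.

4.08

RR_MH = Σ(aᵢ·n₀ᵢ/nᵢ) / Σ(cᵢ·n₁ᵢ/nᵢ), with n₁ᵢ = aᵢ+bᵢ (exposed), n₀ᵢ = cᵢ+dᵢ (unexposed), nᵢ = n₁ᵢ+n₀ᵢ.
Stratum 1 (Women): n₁ = 2668, n₀ = 361, n = 3029; a·n₀/n = 733·361/3029 = 87.3599; c·n₁/n = 14·2668/3029 = 12.3315
Stratum 2 (Men): n₁ = 890, n₀ = 679, n = 1569; a·n₀/n = 604·679/1569 = 261.3869; c·n₁/n = 129·890/1569 = 73.1740
RR_MH = (87.3599 + 261.3869) / (12.3315 + 73.1740) = 348.7467 / 85.5055 = 4.07865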